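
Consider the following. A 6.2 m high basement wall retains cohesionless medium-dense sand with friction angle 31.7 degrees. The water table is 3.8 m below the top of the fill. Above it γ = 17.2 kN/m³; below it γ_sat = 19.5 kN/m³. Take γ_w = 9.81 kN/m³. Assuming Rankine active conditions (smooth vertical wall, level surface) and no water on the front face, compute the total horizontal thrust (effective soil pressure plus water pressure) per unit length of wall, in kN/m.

124 kN/m

K_a = tan²(45° − φ/2) = 0.3111.
γ' = 19.5 − 9.81 = 9.690 kN/m³. Depth below WT = 2.4 m.
σ'_h at WT = K_a γ d_w = 20.33 kPa; at base = 20.33 + K_a γ' × 2.4 = 27.57 kPa.
P₁ (0–3.8 m) = ½×20.33×3.8 = 38.63. P₂ (3.8–6.2 m) = ½(20.33+27.57)×2.4 = 57.48.
P_w = ½ γ_w h₂² = 0.5×9.81×2.4² = 28.25. Total = 38.63+57.48+28.25 = 124.4 kN/m.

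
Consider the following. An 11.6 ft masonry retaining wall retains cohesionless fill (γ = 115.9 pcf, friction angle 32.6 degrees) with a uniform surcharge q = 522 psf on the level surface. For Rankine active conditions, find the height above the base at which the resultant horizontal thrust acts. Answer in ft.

K_a = 0.2997.
Triangular part P₁ = ½K_aγH² = 2337 at H/3 = 3.867 ft; rectangular part P₂ = K_a q H = 1815 at H/2 = 5.800 ft.
ȳ = (P₁·3.867 + P₂·5.800)/(P₁+P₂) = 4.712 ft.

4.71 ft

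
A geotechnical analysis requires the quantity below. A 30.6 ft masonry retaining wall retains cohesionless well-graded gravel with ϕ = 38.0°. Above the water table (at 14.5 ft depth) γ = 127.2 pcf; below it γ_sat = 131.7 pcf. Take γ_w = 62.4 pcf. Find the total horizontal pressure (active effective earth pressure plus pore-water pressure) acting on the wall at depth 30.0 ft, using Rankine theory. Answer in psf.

K_a = (1 − sin φ)/(1 + sin φ) = 0.2379.
γ' = 131.7 − 62.4 = 69.30 pcf.
Effective vertical stress at 30.0 ft: σ'_v = 127.2×14.5 + 69.30×15.5 = 2919 psf.
σ'_h = K_a σ'_v = 0.2379 × 2919 = 694.3 psf; u = γ_w × 15.5 = 967.2 psf.
Total σ_h = 694.3 + 967.2 = 1661 psf.

1660 psf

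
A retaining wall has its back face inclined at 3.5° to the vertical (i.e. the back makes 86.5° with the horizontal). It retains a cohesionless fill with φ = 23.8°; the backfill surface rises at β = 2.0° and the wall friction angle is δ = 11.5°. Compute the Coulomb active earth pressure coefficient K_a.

0.422

K_a = sin²(α+φ) / [sin²α · sin(α−δ) · (1 + √{sin(φ+δ)sin(φ−β) / (sin(α−δ)sin(α+β))})²].
With α = 86.5°, φ = 23.8°, δ = 11.5°, β = 2.0°: K_a = 0.4222.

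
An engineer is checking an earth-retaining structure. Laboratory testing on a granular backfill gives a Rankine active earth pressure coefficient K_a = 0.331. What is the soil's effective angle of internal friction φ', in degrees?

30.2°

K_a = tan²(45° − φ/2) ⇒ 45° − φ/2 = arctan(√0.331) = 29.91°.
φ = 2(45° − 29.91°) = 30.17°.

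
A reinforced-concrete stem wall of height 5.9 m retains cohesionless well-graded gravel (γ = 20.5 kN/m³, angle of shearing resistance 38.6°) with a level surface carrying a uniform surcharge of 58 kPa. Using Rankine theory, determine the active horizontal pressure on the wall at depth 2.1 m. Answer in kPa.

23.4 kPa

K_a = (1 − sin φ)/(1 + sin φ) = 0.2316.
σ_v = γz + q = 20.5 × 2.1 + 58 = 101.1 kPa.
σ_h = K_a σ_v = 0.2316 × 101.1 = 23.41 kPa.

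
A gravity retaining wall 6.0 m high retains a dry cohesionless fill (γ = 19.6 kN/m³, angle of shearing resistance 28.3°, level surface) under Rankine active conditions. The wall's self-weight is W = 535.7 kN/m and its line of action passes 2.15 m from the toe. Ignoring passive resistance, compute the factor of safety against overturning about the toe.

4.58

K_a = tan²(45° − 28.3°/2) = 0.3568.
P_a = ½K_aγH² = 0.5×0.3568×19.6×6.0² = 125.9 kN/m, acting at H/3 = 2.000 m above the base.
Overturning moment M_o = P_a × H/3 = 125.9 × 2.000 = 251.7.
Resisting moment M_r = W × 2.15 = 535.7 × 2.15 = 1152.
FS_overturning = M_r/M_o = 1152/251.7 = 4.575.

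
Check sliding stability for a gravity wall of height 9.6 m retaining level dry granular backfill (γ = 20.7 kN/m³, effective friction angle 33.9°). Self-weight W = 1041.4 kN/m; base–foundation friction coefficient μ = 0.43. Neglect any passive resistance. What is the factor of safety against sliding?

1.65

K_a = tan²(45° − 33.9°/2) = 0.2839.
P_a = ½K_aγH² = 0.5×0.2839×20.7×9.6² = 270.8 kN/m, acting at H/3 = 3.200 m above the base.
FS_sliding = μW / P_a = 0.43×1041.4 / 270.8 = 1.654.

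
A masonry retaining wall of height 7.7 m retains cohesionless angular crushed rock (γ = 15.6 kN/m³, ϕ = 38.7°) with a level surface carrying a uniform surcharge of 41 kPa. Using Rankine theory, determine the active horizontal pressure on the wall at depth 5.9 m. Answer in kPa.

K_a = (1 − sin φ)/(1 + sin φ) = 0.2306.
σ_v = γz + q = 15.6 × 5.9 + 41 = 133.0 kPa.
σ_h = K_a σ_v = 0.2306 × 133.0 = 30.68 kPa.

30.7 kPa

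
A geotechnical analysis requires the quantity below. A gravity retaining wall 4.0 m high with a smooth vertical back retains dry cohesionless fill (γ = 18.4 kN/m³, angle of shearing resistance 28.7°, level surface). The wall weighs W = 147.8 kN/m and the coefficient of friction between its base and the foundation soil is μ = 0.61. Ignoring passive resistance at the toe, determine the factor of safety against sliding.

K_a = tan²(45° − 28.7°/2) = 0.3511.
P_a = ½K_aγH² = 0.5×0.3511×18.4×4.0² = 51.69 kN/m, acting at H/3 = 1.333 m above the base.
FS_sliding = μW / P_a = 0.61×147.8 / 51.69 = 1.744.

1.74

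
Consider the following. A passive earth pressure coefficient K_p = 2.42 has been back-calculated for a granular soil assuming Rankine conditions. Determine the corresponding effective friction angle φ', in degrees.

24.5°

K_p = (1+sin φ)/(1−sin φ) ⇒ sin φ = (K_p − 1)/(K_p + 1) = 0.4152.
φ = arcsin(0.4152) = 24.53°.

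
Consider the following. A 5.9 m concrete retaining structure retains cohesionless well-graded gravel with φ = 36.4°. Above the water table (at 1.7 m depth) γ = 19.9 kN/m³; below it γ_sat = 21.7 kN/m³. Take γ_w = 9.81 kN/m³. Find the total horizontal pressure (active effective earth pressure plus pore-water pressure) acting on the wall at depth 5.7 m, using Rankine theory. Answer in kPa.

K_a = (1 − sin φ)/(1 + sin φ) = 0.2552.
γ' = 21.7 − 9.81 = 11.89 kN/m³.
Effective vertical stress at 5.7 m: σ'_v = 19.9×1.7 + 11.89×4.00 = 81.39 kPa.
σ'_h = K_a σ'_v = 0.2552 × 81.39 = 20.77 kPa; u = γ_w × 4.00 = 39.24 kPa.
Total σ_h = 20.77 + 39.24 = 60.01 kPa.

60.0 kPa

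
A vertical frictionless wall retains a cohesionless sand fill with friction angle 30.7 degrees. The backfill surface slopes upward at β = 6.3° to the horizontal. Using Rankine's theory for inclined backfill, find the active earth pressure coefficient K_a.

0.330

K_a = cos β · (cos β − √(cos²β − cos²φ)) / (cos β + √(cos²β − cos²φ)).
cos β = 0.9940, cos φ = 0.8599, √(cos²β − cos²φ) = 0.4986.
K_a = 0.9940 × (0.9940 − 0.4986)/(0.9940 + 0.4986) = 0.3299.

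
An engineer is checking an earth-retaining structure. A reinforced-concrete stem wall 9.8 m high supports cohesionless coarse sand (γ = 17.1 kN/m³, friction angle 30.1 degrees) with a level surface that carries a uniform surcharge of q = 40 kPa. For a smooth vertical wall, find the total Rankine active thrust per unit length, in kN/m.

403 kN/m

K_a = tan²(45° − φ/2) = 0.3320.
Soil triangle: ½ K_a γ H² = 0.5×0.3320×17.1×9.8² = 272.6 kN/m.
Surcharge rectangle: K_a q H = 0.3320×40×9.8 = 130.1 kN/m.
Total = 272.6 + 130.1 = 402.8 kN/m.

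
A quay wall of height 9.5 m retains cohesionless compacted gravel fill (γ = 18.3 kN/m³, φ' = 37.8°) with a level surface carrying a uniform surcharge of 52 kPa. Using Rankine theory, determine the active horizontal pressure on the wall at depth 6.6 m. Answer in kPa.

41.5 kPa

K_a = (1 − sin φ)/(1 + sin φ) = 0.2400.
σ_v = γz + q = 18.3 × 6.6 + 52 = 172.8 kPa.
σ_h = K_a σ_v = 0.2400 × 172.8 = 41.47 kPa.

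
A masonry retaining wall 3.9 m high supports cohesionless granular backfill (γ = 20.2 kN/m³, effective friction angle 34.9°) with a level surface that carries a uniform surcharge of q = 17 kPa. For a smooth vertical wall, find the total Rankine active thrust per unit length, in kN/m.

K_a = tan²(45° − φ/2) = 0.2721.
Soil triangle: ½ K_a γ H² = 0.5×0.2721×20.2×3.9² = 41.81 kN/m.
Surcharge rectangle: K_a q H = 0.2721×17×3.9 = 18.04 kN/m.
Total = 41.81 + 18.04 = 59.85 kN/m.

59.9 kN/m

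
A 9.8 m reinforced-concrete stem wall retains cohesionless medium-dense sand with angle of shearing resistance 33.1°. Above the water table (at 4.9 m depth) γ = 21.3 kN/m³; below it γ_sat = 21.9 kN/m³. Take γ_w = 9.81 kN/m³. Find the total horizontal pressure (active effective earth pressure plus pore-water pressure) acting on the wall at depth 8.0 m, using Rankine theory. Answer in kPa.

K_a = (1 − sin φ)/(1 + sin φ) = 0.2936.
γ' = 21.9 − 9.81 = 12.09 kN/m³.
Effective vertical stress at 8.0 m: σ'_v = 21.3×4.9 + 12.09×3.10 = 141.8 kPa.
σ'_h = K_a σ'_v = 0.2936 × 141.8 = 41.64 kPa; u = γ_w × 3.10 = 30.41 kPa.
Total σ_h = 41.64 + 30.41 = 72.05 kPa.

72.1 kPa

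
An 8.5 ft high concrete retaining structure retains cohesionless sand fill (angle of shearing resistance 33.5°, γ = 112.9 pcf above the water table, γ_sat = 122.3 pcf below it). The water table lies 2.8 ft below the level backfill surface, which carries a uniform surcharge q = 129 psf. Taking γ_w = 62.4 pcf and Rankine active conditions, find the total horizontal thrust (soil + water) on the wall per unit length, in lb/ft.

2260 lb/ft

K_a = tan²(45° − φ/2) = 0.2887.
γ' = 122.3 − 62.4 = 59.90 pcf. h₂ = H − d_w = 5.7 ft.
σ'_h: at surface K_a·q = 37.24; at WT K_a(q+γd_w) = 128.5; at base K_a(q+γd_w+γ'h₂) = 227.1 psf.
P₁ = ½(37.24+128.5)×2.8 = 232.1; P₂ = ½(128.5+227.1)×5.7 = 1013; P_w = ½γ_w h₂² = 1014.
Total = 232.1+1013+1014 = 2259 lb/ft.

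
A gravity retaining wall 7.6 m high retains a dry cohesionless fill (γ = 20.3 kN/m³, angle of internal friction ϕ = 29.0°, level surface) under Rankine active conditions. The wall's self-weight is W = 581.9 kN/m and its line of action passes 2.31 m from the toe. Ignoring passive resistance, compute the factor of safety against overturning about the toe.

2.61

K_a = tan²(45° − 29.0°/2) = 0.3470.
P_a = ½K_aγH² = 0.5×0.3470×20.3×7.6² = 203.4 kN/m, acting at H/3 = 2.533 m above the base.
Overturning moment M_o = P_a × H/3 = 203.4 × 2.533 = 515.3.
Resisting moment M_r = W × 2.31 = 581.9 × 2.31 = 1344.
FS_overturning = M_r/M_o = 1344/515.3 = 2.608.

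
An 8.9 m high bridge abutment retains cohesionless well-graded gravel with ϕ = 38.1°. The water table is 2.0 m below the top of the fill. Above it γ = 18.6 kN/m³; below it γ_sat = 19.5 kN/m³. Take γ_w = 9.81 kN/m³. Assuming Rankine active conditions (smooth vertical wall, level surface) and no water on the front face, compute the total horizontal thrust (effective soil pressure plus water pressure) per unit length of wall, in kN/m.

358 kN/m

K_a = tan²(45° − φ/2) = 0.2368.
γ' = 19.5 − 9.81 = 9.690 kN/m³. Depth below WT = 6.9 m.
σ'_h at WT = K_a γ d_w = 8.810 kPa; at base = 8.810 + K_a γ' × 6.9 = 24.64 kPa.
P₁ (0–2.0 m) = ½×8.810×2.0 = 8.810. P₂ (2.0–8.9 m) = ½(8.810+24.64)×6.9 = 115.4.
P_w = ½ γ_w h₂² = 0.5×9.81×6.9² = 233.5. Total = 8.810+115.4+233.5 = 357.8 kN/m.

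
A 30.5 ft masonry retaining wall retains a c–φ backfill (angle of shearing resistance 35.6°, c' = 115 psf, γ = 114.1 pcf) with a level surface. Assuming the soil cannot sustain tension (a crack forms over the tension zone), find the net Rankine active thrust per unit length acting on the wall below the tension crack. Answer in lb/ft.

K_a = 0.2641; √K_a = 0.5139.
Tension-crack depth z_c = 2c/(γ√K_a) = 2×115/(114.1×0.5139) = 3.922 ft.
σ_a at base = K_a γ H − 2c√K_a = 0.2641×114.1×30.5 − 2×115×0.5139 = 801.0 psf.
P_a = ½ × 801.0 × (H − z_c) = 0.5×801.0×26.58 = 10640 lb/ft.

10600 lb/ft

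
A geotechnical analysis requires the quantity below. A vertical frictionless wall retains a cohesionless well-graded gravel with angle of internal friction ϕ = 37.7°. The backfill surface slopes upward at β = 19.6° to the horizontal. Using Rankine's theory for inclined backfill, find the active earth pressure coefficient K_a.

0.279

K_a = cos β · (cos β − √(cos²β − cos²φ)) / (cos β + √(cos²β − cos²φ)).
cos β = 0.9421, cos φ = 0.7912, √(cos²β − cos²φ) = 0.5113.
K_a = 0.9421 × (0.9421 − 0.5113)/(0.9421 + 0.5113) = 0.2792.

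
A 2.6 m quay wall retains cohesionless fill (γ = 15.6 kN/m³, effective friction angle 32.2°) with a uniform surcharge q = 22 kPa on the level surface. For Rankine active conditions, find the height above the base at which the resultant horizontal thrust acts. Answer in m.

K_a = 0.3047.
Triangular part P₁ = ½K_aγH² = 16.07 at H/3 = 0.8667 m; rectangular part P₂ = K_a q H = 17.43 at H/2 = 1.300 m.
ȳ = (P₁·0.8667 + P₂·1.300)/(P₁+P₂) = 1.092 m.

1.09 m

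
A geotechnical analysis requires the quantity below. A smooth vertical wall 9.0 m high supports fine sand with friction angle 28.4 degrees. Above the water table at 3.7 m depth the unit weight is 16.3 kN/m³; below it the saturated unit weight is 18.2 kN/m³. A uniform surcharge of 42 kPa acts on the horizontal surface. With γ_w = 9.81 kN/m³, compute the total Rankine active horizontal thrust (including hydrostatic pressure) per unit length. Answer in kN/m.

K_a = tan²(45° − φ/2) = 0.3554.
γ' = 18.2 − 9.81 = 8.390 kN/m³. h₂ = H − d_w = 5.3 m.
σ'_h: at surface K_a·q = 14.93; at WT K_a(q+γd_w) = 36.36; at base K_a(q+γd_w+γ'h₂) = 52.16 kPa.
P₁ = ½(14.93+36.36)×3.7 = 94.87; P₂ = ½(36.36+52.16)×5.3 = 234.6; P_w = ½γ_w h₂² = 137.8.
Total = 94.87+234.6+137.8 = 467.2 kN/m.

467 kN/m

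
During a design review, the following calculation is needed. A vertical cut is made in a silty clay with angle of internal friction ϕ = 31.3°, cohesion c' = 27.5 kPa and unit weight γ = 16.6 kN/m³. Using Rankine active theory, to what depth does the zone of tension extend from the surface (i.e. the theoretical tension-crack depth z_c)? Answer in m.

K_a = tan²(45° − 31.3°/2) = 0.3162; √K_a = 0.5623.
The active pressure is zero where K_a γ z = 2c√K_a, so z_c = 2c/(γ√K_a) = 2×27.5/(16.6×0.5623) = 5.892 m.

5.89 m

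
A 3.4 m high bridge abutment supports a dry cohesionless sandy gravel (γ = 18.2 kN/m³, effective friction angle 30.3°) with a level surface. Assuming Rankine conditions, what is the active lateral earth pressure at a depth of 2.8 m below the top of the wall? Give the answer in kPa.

K_a = (1 − sin φ)/(1 + sin φ) = 0.3293.
σ_h = K_a γ z = 0.3293 × 18.2 × 2.8 = 16.78 kPa.

16.8 kPa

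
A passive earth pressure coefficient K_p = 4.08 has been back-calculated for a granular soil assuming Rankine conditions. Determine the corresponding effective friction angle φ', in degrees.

K_p = (1+sin φ)/(1−sin φ) ⇒ sin φ = (K_p − 1)/(K_p + 1) = 0.6063.
φ = arcsin(0.6063) = 37.32°.

37.3°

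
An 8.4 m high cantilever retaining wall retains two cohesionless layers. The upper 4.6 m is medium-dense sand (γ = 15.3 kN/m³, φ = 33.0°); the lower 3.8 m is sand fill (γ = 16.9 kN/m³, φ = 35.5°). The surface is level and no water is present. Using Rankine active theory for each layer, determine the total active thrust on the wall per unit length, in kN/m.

151 kN/m

K_a1 = tan²(45°−33.0°/2) = 0.2948; K_a2 = tan²(45°−35.5°/2) = 0.2653.
Layer 1: σ at base = K_a1 γ₁ h₁ = 20.75 kPa; P₁ = ½×20.75×4.6 = 47.72.
Layer 2: σ_v at top = γ₁h₁ = 70.38; σ_h top = K_a2×70.38 = 18.67; σ_h base = K_a2×(70.38+16.9×3.8) = 35.70.
P₂ = ½(18.67+35.70)×3.8 = 103.3. Total P_a = 47.72+103.3 = 151.0 kN/m.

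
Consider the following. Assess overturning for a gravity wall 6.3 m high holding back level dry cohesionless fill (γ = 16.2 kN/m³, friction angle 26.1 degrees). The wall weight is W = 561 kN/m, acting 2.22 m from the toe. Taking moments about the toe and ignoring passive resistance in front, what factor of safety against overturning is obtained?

4.74

K_a = tan²(45° − 26.1°/2) = 0.3889.
P_a = ½K_aγH² = 0.5×0.3889×16.2×6.3² = 125.0 kN/m, acting at H/3 = 2.100 m above the base.
Overturning moment M_o = P_a × H/3 = 125.0 × 2.100 = 262.6.
Resisting moment M_r = W × 2.22 = 561 × 2.22 = 1245.
FS_overturning = M_r/M_o = 1245/262.6 = 4.743.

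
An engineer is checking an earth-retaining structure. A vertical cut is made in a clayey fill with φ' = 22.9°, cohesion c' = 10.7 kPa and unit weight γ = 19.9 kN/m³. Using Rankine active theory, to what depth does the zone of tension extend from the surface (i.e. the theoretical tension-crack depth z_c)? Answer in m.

K_a = tan²(45° − 22.9°/2) = 0.4398; √K_a = 0.6631.
The active pressure is zero where K_a γ z = 2c√K_a, so z_c = 2c/(γ√K_a) = 2×10.7/(19.9×0.6631) = 1.622 m.

1.62 m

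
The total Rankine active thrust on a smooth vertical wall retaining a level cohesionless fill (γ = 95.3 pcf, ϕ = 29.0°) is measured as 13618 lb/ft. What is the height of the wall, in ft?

28.7 ft

K_a = 0.3470. P_a = ½ K_a γ H² ⇒ H = √(2P_a/(K_a γ)).
H = √(2×13618/(0.3470×95.3)) = 28.70 ft.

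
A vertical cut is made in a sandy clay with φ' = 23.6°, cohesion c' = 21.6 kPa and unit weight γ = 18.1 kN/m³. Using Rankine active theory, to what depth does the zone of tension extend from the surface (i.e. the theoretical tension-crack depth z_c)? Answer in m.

3.65 m

K_a = tan²(45° − 23.6°/2) = 0.4282; √K_a = 0.6544.
The active pressure is zero where K_a γ z = 2c√K_a, so z_c = 2c/(γ√K_a) = 2×21.6/(18.1×0.6544) = 3.647 m.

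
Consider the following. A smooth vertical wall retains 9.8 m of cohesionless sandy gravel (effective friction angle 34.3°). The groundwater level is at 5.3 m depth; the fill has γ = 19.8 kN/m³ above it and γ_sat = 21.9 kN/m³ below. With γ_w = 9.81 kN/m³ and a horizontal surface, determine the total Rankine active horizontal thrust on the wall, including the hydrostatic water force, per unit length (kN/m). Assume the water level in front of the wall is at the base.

K_a = tan²(45° − φ/2) = 0.2792.
γ' = 21.9 − 9.81 = 12.09 kN/m³. Depth below WT = 4.5 m.
σ'_h at WT = K_a γ d_w = 29.30 kPa; at base = 29.30 + K_a γ' × 4.5 = 44.48 kPa.
P₁ (0–5.3 m) = ½×29.30×5.3 = 77.63. P₂ (5.3–9.8 m) = ½(29.30+44.48)×4.5 = 166.0.
P_w = ½ γ_w h₂² = 0.5×9.81×4.5² = 99.33. Total = 77.63+166.0+99.33 = 343.0 kN/m.

343 kN/m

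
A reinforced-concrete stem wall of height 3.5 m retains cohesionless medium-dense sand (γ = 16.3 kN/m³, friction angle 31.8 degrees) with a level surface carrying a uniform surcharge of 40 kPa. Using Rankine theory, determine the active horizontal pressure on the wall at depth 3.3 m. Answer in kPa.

29.1 kPa

K_a = (1 − sin φ)/(1 + sin φ) = 0.3098.
σ_v = γz + q = 16.3 × 3.3 + 40 = 93.79 kPa.
σ_h = K_a σ_v = 0.3098 × 93.79 = 29.06 kPa.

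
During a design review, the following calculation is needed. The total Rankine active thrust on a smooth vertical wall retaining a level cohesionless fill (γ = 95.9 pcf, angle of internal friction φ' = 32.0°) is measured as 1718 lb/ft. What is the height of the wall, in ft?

K_a = 0.3073. P_a = ½ K_a γ H² ⇒ H = √(2P_a/(K_a γ)).
H = √(2×1718/(0.3073×95.9)) = 10.80 ft.

10.8 ft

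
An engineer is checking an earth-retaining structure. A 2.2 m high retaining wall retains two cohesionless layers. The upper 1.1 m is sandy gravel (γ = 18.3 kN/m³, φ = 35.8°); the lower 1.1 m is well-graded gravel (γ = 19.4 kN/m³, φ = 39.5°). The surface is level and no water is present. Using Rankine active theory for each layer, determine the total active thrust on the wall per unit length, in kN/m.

10.4 kN/m

K_a1 = tan²(45°−35.8°/2) = 0.2619; K_a2 = tan²(45°−39.5°/2) = 0.2224.
Layer 1: σ at base = K_a1 γ₁ h₁ = 5.271 kPa; P₁ = ½×5.271×1.1 = 2.899.
Layer 2: σ_v at top = γ₁h₁ = 20.13; σ_h top = K_a2×20.13 = 4.478; σ_h base = K_a2×(20.13+19.4×1.1) = 9.224.
P₂ = ½(4.478+9.224)×1.1 = 7.536. Total P_a = 2.899+7.536 = 10.44 kN/m.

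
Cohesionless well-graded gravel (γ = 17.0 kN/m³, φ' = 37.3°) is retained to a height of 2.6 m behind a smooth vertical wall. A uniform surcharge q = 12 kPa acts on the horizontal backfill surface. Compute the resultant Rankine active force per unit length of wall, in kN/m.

21.8 kN/m

K_a = tan²(45° − φ/2) = 0.2453.
Soil triangle: ½ K_a γ H² = 0.5×0.2453×17.0×2.6² = 14.10 kN/m.
Surcharge rectangle: K_a q H = 0.2453×12×2.6 = 7.655 kN/m.
Total = 14.10 + 7.655 = 21.75 kN/m.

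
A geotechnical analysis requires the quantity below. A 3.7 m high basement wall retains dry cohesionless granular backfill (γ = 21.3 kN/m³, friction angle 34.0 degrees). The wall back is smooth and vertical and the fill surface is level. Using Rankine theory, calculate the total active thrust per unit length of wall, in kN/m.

K_a = tan²(45° − φ/2) = 0.2827.
P_a = ½ K_a γ H² = 0.5 × 0.2827 × 21.3 × 3.7² = 41.22 kN/m.

41.2 kN/m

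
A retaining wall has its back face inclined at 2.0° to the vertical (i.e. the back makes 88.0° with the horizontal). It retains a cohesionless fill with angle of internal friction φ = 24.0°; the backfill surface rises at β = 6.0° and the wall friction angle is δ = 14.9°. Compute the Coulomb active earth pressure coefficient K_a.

0.427

K_a = sin²(α+φ) / [sin²α · sin(α−δ) · (1 + √{sin(φ+δ)sin(φ−β) / (sin(α−δ)sin(α+β))})²].
With α = 88.0°, φ = 24.0°, δ = 14.9°, β = 6.0°: K_a = 0.4273.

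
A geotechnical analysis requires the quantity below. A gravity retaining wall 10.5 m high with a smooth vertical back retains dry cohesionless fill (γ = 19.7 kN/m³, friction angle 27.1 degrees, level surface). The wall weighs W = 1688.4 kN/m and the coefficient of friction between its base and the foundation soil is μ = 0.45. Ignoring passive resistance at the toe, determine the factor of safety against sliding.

K_a = tan²(45° − 27.1°/2) = 0.3741.
P_a = ½K_aγH² = 0.5×0.3741×19.7×10.5² = 406.2 kN/m, acting at H/3 = 3.500 m above the base.
FS_sliding = μW / P_a = 0.45×1688.4 / 406.2 = 1.870.

1.87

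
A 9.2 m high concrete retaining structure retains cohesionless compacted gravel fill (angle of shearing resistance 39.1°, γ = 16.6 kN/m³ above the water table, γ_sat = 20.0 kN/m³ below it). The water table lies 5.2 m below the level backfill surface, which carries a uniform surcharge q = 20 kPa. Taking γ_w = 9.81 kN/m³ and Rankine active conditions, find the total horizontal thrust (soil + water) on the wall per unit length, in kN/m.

K_a = tan²(45° − φ/2) = 0.2265.
γ' = 20.0 − 9.81 = 10.19 kN/m³. h₂ = H − d_w = 4.0 m.
σ'_h: at surface K_a·q = 4.530; at WT K_a(q+γd_w) = 24.08; at base K_a(q+γd_w+γ'h₂) = 33.31 kPa.
P₁ = ½(4.530+24.08)×5.2 = 74.39; P₂ = ½(24.08+33.31)×4.0 = 114.8; P_w = ½γ_w h₂² = 78.48.
Total = 74.39+114.8+78.48 = 267.6 kN/m.

268 kN/m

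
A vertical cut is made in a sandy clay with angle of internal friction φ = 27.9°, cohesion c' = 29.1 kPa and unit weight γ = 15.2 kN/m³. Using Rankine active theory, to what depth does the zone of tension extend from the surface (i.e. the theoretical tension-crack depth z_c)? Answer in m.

6.36 m

K_a = tan²(45° − 27.9°/2) = 0.3625; √K_a = 0.6020.
The active pressure is zero where K_a γ z = 2c√K_a, so z_c = 2c/(γ√K_a) = 2×29.1/(15.2×0.6020) = 6.360 m.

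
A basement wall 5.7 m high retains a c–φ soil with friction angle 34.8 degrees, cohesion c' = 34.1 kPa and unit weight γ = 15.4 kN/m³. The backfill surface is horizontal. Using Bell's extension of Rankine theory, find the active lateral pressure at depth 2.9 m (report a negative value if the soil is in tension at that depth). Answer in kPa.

K_a = (1 − sin φ)/(1 + sin φ) = 0.2733.
σ_a = K_a γ z − 2c√K_a = 0.2733×15.4×2.9 − 2×34.1×0.5228 = -23.45 kPa.

-23.4 kPa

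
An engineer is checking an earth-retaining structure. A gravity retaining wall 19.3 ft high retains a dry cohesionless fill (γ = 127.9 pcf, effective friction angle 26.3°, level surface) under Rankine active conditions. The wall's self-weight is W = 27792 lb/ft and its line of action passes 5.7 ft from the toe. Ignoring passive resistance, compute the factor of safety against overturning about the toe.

K_a = tan²(45° − 26.3°/2) = 0.3859.
P_a = ½K_aγH² = 0.5×0.3859×127.9×19.3² = 9193 lb/ft, acting at H/3 = 6.433 ft above the base.
Overturning moment M_o = P_a × H/3 = 9193 × 6.433 = 59140.
Resisting moment M_r = W × 5.7 = 27792 × 5.7 = 158400.
FS_overturning = M_r/M_o = 158400/59140 = 2.678.

2.68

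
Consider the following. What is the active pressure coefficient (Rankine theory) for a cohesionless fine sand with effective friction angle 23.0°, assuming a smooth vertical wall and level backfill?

K_a = tan²(45° − φ/2) = tan²(33.50°) = 0.4381.

0.438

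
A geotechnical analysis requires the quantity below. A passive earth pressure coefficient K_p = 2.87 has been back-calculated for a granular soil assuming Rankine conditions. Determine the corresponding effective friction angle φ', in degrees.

28.9°

K_p = (1+sin φ)/(1−sin φ) ⇒ sin φ = (K_p − 1)/(K_p + 1) = 0.4832.
φ = arcsin(0.4832) = 28.89°.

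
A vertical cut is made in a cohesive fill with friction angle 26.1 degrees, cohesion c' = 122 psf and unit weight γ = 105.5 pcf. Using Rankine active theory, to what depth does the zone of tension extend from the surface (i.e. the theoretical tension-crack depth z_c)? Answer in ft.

3.71 ft

K_a = tan²(45° − 26.1°/2) = 0.3889; √K_a = 0.6237.
The active pressure is zero where K_a γ z = 2c√K_a, so z_c = 2c/(γ√K_a) = 2×122/(105.5×0.6237) = 3.708 ft.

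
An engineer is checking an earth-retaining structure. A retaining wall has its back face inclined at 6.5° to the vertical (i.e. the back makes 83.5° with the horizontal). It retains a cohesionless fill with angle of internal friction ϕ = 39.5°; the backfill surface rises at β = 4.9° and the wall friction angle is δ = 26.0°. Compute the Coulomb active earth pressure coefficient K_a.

0.266

K_a = sin²(α+φ) / [sin²α · sin(α−δ) · (1 + √{sin(φ+δ)sin(φ−β) / (sin(α−δ)sin(α+β))})²].
With α = 83.5°, φ = 39.5°, δ = 26.0°, β = 4.9°: K_a = 0.2658.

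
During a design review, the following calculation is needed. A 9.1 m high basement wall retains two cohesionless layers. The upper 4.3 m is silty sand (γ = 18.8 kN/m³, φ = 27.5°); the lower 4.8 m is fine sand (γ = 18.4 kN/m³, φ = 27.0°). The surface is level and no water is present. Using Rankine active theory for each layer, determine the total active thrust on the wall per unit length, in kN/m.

K_a1 = tan²(45°−27.5°/2) = 0.3682; K_a2 = tan²(45°−27.0°/2) = 0.3755.
Layer 1: σ at base = K_a1 γ₁ h₁ = 29.77 kPa; P₁ = ½×29.77×4.3 = 64.00.
Layer 2: σ_v at top = γ₁h₁ = 80.84; σ_h top = K_a2×80.84 = 30.36; σ_h base = K_a2×(80.84+18.4×4.8) = 63.52.
P₂ = ½(30.36+63.52)×4.8 = 225.3. Total P_a = 64.00+225.3 = 289.3 kN/m.

289 kN/m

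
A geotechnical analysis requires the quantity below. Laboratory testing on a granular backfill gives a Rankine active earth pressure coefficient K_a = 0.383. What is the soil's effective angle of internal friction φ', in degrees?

K_a = tan²(45° − φ/2) ⇒ 45° − φ/2 = arctan(√0.383) = 31.75°.
φ = 2(45° − 31.75°) = 26.50°.

26.5°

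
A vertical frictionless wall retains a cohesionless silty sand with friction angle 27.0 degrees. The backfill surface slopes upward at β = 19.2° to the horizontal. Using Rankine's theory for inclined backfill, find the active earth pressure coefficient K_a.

K_a = cos β · (cos β − √(cos²β − cos²φ)) / (cos β + √(cos²β − cos²φ)).
cos β = 0.9444, cos φ = 0.8910, √(cos²β − cos²φ) = 0.3130.
K_a = 0.9444 × (0.9444 − 0.3130)/(0.9444 + 0.3130) = 0.4742.

0.474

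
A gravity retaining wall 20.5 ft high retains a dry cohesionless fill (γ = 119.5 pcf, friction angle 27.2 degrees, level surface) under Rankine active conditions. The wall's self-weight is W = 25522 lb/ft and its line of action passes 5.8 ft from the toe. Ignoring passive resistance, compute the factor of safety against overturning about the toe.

K_a = tan²(45° − 27.2°/2) = 0.3726.
P_a = ½K_aγH² = 0.5×0.3726×119.5×20.5² = 9356 lb/ft, acting at H/3 = 6.833 ft above the base.
Overturning moment M_o = P_a × H/3 = 9356 × 6.833 = 63930.
Resisting moment M_r = W × 5.8 = 25522 × 5.8 = 148000.
FS_overturning = M_r/M_o = 148000/63930 = 2.315.

2.32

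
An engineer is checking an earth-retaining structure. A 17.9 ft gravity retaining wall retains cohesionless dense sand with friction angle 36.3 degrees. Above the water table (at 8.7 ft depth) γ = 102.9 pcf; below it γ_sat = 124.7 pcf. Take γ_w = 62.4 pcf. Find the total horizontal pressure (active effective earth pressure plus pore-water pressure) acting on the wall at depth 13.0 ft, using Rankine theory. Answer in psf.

566 psf

K_a = (1 − sin φ)/(1 + sin φ) = 0.2563.
γ' = 124.7 − 62.4 = 62.30 pcf.
Effective vertical stress at 13.0 ft: σ'_v = 102.9×8.7 + 62.30×4.30 = 1163 psf.
σ'_h = K_a σ'_v = 0.2563 × 1163 = 298.1 psf; u = γ_w × 4.30 = 268.3 psf.
Total σ_h = 298.1 + 268.3 = 566.4 psf.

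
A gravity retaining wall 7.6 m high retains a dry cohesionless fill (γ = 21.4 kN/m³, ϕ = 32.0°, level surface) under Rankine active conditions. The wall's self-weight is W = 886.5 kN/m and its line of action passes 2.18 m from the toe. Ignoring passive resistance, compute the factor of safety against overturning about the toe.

K_a = tan²(45° − 32.0°/2) = 0.3073.
P_a = ½K_aγH² = 0.5×0.3073×21.4×7.6² = 189.9 kN/m, acting at H/3 = 2.533 m above the base.
Overturning moment M_o = P_a × H/3 = 189.9 × 2.533 = 481.1.
Resisting moment M_r = W × 2.18 = 886.5 × 2.18 = 1933.
FS_overturning = M_r/M_o = 1933/481.1 = 4.017.

4.02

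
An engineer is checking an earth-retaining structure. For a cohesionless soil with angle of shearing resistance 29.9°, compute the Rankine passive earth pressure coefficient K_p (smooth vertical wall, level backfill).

2.99

K_p = (1 + sin φ)/(1 − sin φ) = tan²(45° + 29.9°/2) = 2.988.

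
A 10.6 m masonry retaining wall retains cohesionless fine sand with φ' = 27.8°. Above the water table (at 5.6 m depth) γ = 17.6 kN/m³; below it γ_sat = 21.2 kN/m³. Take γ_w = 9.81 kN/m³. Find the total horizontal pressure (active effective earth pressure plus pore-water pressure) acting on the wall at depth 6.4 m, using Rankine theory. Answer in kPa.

K_a = (1 − sin φ)/(1 + sin φ) = 0.3639.
γ' = 21.2 − 9.81 = 11.39 kN/m³.
Effective vertical stress at 6.4 m: σ'_v = 17.6×5.6 + 11.39×0.800 = 107.7 kPa.
σ'_h = K_a σ'_v = 0.3639 × 107.7 = 39.18 kPa; u = γ_w × 0.800 = 7.848 kPa.
Total σ_h = 39.18 + 7.848 = 47.03 kPa.

47.0 kPa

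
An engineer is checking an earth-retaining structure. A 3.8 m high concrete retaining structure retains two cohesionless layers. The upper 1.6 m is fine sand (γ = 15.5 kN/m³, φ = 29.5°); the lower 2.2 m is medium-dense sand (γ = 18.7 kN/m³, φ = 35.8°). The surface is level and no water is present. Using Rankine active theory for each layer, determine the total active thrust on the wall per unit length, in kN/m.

32.9 kN/m

K_a1 = tan²(45°−29.5°/2) = 0.3401; K_a2 = tan²(45°−35.8°/2) = 0.2619.
Layer 1: σ at base = K_a1 γ₁ h₁ = 8.435 kPa; P₁ = ½×8.435×1.6 = 6.748.
Layer 2: σ_v at top = γ₁h₁ = 24.80; σ_h top = K_a2×24.80 = 6.494; σ_h base = K_a2×(24.80+18.7×2.2) = 17.27.
P₂ = ½(6.494+17.27)×2.2 = 26.14. Total P_a = 6.748+26.14 = 32.89 kN/m.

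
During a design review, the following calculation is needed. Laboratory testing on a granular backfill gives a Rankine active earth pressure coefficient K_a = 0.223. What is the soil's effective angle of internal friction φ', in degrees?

39.4°

K_a = tan²(45° − φ/2) ⇒ 45° − φ/2 = arctan(√0.223) = 25.28°.
φ = 2(45° − 25.28°) = 39.44°.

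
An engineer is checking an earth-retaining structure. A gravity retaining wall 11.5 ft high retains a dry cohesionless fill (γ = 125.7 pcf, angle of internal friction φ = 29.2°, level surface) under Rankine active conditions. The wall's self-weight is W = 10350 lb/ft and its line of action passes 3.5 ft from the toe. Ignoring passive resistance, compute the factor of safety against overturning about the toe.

3.30

K_a = tan²(45° − 29.2°/2) = 0.3442.
P_a = ½K_aγH² = 0.5×0.3442×125.7×11.5² = 2861 lb/ft, acting at H/3 = 3.833 ft above the base.
Overturning moment M_o = P_a × H/3 = 2861 × 3.833 = 10970.
Resisting moment M_r = W × 3.5 = 10350 × 3.5 = 36220.
FS_overturning = M_r/M_o = 36220/10970 = 3.303.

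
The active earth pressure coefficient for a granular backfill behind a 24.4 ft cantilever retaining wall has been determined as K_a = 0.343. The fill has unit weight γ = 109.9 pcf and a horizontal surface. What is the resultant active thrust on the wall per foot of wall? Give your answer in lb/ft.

P = ½ K_a γ H² = 0.5 × 0.343 × 109.9 × 24.4² = 11220 lb/ft.

11200 lb/ft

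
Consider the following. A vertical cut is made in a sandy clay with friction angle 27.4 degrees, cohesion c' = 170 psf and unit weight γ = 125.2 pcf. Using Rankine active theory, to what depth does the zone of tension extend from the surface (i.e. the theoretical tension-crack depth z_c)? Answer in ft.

4.47 ft

K_a = tan²(45° − 27.4°/2) = 0.3697; √K_a = 0.6080.
The active pressure is zero where K_a γ z = 2c√K_a, so z_c = 2c/(γ√K_a) = 2×170/(125.2×0.6080) = 4.466 ft.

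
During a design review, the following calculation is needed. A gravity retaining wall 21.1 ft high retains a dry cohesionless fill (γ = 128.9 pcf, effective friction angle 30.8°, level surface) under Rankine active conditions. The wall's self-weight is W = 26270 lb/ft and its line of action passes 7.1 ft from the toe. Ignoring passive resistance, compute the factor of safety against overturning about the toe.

K_a = tan²(45° − 30.8°/2) = 0.3227.
P_a = ½K_aγH² = 0.5×0.3227×128.9×21.1² = 9260 lb/ft, acting at H/3 = 7.033 ft above the base.
Overturning moment M_o = P_a × H/3 = 9260 × 7.033 = 65130.
Resisting moment M_r = W × 7.1 = 26270 × 7.1 = 186500.
FS_overturning = M_r/M_o = 186500/65130 = 2.864.

2.86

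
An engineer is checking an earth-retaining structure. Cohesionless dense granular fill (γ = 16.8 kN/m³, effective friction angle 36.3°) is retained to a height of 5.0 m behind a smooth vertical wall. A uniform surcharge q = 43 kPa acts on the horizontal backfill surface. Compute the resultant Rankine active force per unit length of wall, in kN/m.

K_a = tan²(45° − φ/2) = 0.2563.
Soil triangle: ½ K_a γ H² = 0.5×0.2563×16.8×5.0² = 53.82 kN/m.
Surcharge rectangle: K_a q H = 0.2563×43×5.0 = 55.10 kN/m.
Total = 53.82 + 55.10 = 108.9 kN/m.

109 kN/m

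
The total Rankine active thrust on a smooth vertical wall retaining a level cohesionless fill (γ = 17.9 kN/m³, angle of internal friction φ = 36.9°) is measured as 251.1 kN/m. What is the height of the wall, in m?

K_a = 0.2497. P_a = ½ K_a γ H² ⇒ H = √(2P_a/(K_a γ)).
H = √(2×251.1/(0.2497×17.9)) = 10.60 m.

10.6 m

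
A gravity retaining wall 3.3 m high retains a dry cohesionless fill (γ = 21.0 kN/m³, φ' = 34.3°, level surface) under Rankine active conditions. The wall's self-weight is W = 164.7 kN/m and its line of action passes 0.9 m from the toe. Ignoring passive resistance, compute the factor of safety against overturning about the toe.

K_a = tan²(45° − 34.3°/2) = 0.2792.
P_a = ½K_aγH² = 0.5×0.2792×21.0×3.3² = 31.92 kN/m, acting at H/3 = 1.100 m above the base.
Overturning moment M_o = P_a × H/3 = 31.92 × 1.100 = 35.11.
Resisting moment M_r = W × 0.9 = 164.7 × 0.9 = 148.2.
FS_overturning = M_r/M_o = 148.2/35.11 = 4.222.

4.22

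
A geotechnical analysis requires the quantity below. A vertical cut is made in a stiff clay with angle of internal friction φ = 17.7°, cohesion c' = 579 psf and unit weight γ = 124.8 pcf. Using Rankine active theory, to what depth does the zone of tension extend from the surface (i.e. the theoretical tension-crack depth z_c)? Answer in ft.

K_a = tan²(45° − 17.7°/2) = 0.5337; √K_a = 0.7306.
The active pressure is zero where K_a γ z = 2c√K_a, so z_c = 2c/(γ√K_a) = 2×579/(124.8×0.7306) = 12.70 ft.

12.7 ft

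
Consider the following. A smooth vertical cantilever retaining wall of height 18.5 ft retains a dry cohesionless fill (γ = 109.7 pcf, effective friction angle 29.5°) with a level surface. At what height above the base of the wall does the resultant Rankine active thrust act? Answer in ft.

6.17 ft

K_a = 0.3401.
The pressure distribution is triangular, so the resultant acts at H/3 above the base = 18.5/3 = 6.167 ft.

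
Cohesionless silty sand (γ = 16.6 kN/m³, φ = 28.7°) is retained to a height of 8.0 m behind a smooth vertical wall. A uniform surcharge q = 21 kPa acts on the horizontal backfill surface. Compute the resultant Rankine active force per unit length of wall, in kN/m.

K_a = tan²(45° − φ/2) = 0.3511.
Soil triangle: ½ K_a γ H² = 0.5×0.3511×16.6×8.0² = 186.5 kN/m.
Surcharge rectangle: K_a q H = 0.3511×21×8.0 = 58.99 kN/m.
Total = 186.5 + 58.99 = 245.5 kN/m.

246 kN/m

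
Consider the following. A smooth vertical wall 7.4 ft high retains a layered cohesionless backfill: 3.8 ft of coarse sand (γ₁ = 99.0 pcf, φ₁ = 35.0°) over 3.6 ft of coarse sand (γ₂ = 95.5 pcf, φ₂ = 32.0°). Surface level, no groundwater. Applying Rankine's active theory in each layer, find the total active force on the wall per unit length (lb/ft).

800 lb/ft

K_a1 = tan²(45°−35.0°/2) = 0.2710; K_a2 = tan²(45°−32.0°/2) = 0.3073.
Layer 1: σ at base = K_a1 γ₁ h₁ = 101.9 psf; P₁ = ½×101.9×3.8 = 193.7.
Layer 2: σ_v at top = γ₁h₁ = 376.2; σ_h top = K_a2×376.2 = 115.6; σ_h base = K_a2×(376.2+95.5×3.6) = 221.2.
P₂ = ½(115.6+221.2)×3.6 = 606.3. Total P_a = 193.7+606.3 = 800.0 lb/ft.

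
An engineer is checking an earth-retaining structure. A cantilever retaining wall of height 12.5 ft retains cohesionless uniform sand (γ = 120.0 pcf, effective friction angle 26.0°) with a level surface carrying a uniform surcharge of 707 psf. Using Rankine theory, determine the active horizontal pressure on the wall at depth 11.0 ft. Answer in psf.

791 psf

K_a = (1 − sin φ)/(1 + sin φ) = 0.3905.
σ_v = γz + q = 120.0 × 11.0 + 707 = 2027 psf.
σ_h = K_a σ_v = 0.3905 × 2027 = 791.5 psf.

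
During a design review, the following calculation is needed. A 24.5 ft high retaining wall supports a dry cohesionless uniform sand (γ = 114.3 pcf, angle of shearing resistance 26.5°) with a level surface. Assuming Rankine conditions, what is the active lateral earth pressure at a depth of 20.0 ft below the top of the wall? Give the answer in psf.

875 psf

K_a = (1 − sin φ)/(1 + sin φ) = 0.3829.
σ_h = K_a γ z = 0.3829 × 114.3 × 20.0 = 875.4 psf.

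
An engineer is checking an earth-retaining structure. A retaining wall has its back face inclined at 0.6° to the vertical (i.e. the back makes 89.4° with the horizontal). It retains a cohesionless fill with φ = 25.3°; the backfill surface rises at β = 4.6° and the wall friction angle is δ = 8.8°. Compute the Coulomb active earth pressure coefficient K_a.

0.399

K_a = sin²(α+φ) / [sin²α · sin(α−δ) · (1 + √{sin(φ+δ)sin(φ−β) / (sin(α−δ)sin(α+β))})²].
With α = 89.4°, φ = 25.3°, δ = 8.8°, β = 4.6°: K_a = 0.3987.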